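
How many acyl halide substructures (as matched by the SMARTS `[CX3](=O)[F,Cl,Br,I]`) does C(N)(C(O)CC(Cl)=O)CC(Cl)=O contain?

2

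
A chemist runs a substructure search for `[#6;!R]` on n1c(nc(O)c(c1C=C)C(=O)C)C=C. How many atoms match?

6

Check the 14 heavy atoms by environment: 2× n (aromatic, in 6-ring) → no; 4× c (aromatic, in 6-ring) → no; 6× C (acyclic) → match; 2× O (acyclic) → no.
That gives 6 matching atoms.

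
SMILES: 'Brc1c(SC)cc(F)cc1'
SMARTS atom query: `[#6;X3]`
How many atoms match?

The query [#6;X3] means: any carbon (aromatic or not) with three total connections.
Check the 10 heavy atoms by environment: 6× c (aromatic, X3) → match; 1× S (X2) → no; 1× C (X4) → no; 1× Br (X1) → no; 1× F (X1) → no.
That gives 6 matching atoms.

6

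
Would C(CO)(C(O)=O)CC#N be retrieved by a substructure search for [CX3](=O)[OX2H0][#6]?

The pattern [CX3](=O)[OX2H0][#6] describes a carbonyl carbon bonded to an oxygen that is itself bonded to carbon (no H on that O) — an ester.
The closest candidate here is a carboxylic acid group (-C(=O)OH), but the singly-bonded O carries H (OX2H1, not H0). No other fragment satisfies the full query, so there is no match.

No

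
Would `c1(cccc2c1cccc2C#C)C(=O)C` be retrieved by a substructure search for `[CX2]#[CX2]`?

Yes

The pattern [CX2]#[CX2] describes a carbon-carbon triple bond — an alkyne.
The molecule carries an ethynyl group (-C#CH), whose atoms satisfy every constraint of the query, so the pattern matches.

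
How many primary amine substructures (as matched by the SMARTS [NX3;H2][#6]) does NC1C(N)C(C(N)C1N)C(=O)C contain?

[NX3;H2][#6] is the SMARTS for a primary amine: a trivalent nitrogen with two H attached to carbon.
The molecule carries 4 separate instances of a primary amino group (-NH2) meeting every constraint; each maps to a distinct set of atoms, giving 4 matches.

4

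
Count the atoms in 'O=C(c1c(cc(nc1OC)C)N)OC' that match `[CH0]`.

1

The query [CH0] means: aliphatic carbon with no attached hydrogen.
Check the 14 heavy atoms by environment: 1× n (aromatic, H0) → no; 4× c (aromatic, H0) → no; 1× c (aromatic, H1) → no; 3× C (H3) → no; 3× O (H0) → no; 1× C (H0) → match; 1× N (H2) → no.
That gives 1 matching atom.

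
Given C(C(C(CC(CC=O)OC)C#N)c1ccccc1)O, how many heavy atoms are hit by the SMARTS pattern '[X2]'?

3

The query [X2] means: any atom with exactly two total connections (bonds + H).
Check the 19 heavy atoms by environment: 7× C (X4) → no; 2× O (X2) → match; 1× C (X2) → match; 1× N (X1) → no; 1× C (X3) → no; 1× O (X1) → no; 6× c (aromatic, X3) → no.
Summing the matching environments: 2 + 1 = 3 matching atoms.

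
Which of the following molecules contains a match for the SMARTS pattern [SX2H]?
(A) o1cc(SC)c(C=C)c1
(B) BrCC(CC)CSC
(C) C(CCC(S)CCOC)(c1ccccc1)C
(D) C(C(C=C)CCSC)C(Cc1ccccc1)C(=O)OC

[SX2H] describes an aliphatic sulfur with two connections, one being H (a thiol).
(A) has a methylthio ether (-SCH3) but the sulfur has H0 (bonded to two carbons), not H1.
(B) has a methylthio ether (-SCH3) but the sulfur has H0 (bonded to two carbons), not H1.
(C) contains a thiol (-SH), which satisfies every atom and bond constraint.
(D) has a methylthio ether (-SCH3) but the sulfur has H0 (bonded to two carbons), not H1.
So the answer is (C).

C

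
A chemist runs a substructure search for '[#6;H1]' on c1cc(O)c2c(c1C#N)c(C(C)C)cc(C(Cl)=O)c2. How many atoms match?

Check the 19 heavy atoms by environment: 6× c (aromatic, H0) → no; 4× c (aromatic, H1) → match; 2× C (H0) → no; 1× N (H0) → no; 1× O (H0) → no; 1× Cl (H0) → no; 1× C (H1) → match; 2× C (H3) → no; 1× O (H1) → no.
Summing the matching environments: 4 + 1 = 5 matching atoms.

5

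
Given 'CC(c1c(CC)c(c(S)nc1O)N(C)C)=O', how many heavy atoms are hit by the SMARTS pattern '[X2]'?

3

The query [X2] means: any atom with exactly two total connections (bonds + H).
Check the 16 heavy atoms by environment: 1× n (aromatic, X2) → match; 5× c (aromatic, X3) → no; 1× S (X2) → match; 1× C (X3) → no; 1× O (X1) → no; 5× C (X4) → no; 1× O (X2) → match; 1× N (X3) → no.
Summing the matching environments: 1 + 1 + 1 = 3 matching atoms.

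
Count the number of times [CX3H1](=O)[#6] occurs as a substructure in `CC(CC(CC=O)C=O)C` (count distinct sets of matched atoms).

2

[CX3H1](=O)[#6] is the SMARTS for an aldehyde: an sp2 carbon with one H, double-bonded to O and single-bonded to carbon.
The molecule carries 2 separate instances of an aldehyde (-CHO) meeting every constraint; each maps to a distinct set of atoms, giving 2 matches.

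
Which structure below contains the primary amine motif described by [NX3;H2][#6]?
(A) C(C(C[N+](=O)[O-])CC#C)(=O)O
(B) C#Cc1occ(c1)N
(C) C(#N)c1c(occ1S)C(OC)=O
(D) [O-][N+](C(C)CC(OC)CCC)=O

[NX3;H2][#6] describes a trivalent nitrogen with two H attached to carbon (a primary amine).
(A) has a nitro group (-[N+](=O)[O-]) but the nitrogen is [N+] with no H, not NX3H2.
(B) contains a primary amino group (-NH2), which satisfies every atom and bond constraint.
(C) has a nitrile (-C#N) but the nitrogen is NX1 (triple-bonded), not NX3 with two H.
(D) has a nitro group (-[N+](=O)[O-]) but the nitrogen is [N+] with no H, not NX3H2.
So the answer is (B).

B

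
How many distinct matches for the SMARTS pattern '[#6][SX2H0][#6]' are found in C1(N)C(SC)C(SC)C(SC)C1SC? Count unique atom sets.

4

[#6][SX2H0][#6] is the SMARTS for a thioether: an aliphatic sulfur bridging two carbons with no H on the sulfur.
The molecule carries 4 separate instances of a methylthio ether (-SCH3) meeting every constraint; each maps to a distinct set of atoms, giving 4 matches.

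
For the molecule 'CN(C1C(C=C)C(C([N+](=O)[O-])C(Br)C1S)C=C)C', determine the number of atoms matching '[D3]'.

8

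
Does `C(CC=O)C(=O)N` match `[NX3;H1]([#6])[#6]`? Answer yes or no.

No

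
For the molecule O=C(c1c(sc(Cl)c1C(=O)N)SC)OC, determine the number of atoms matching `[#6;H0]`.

6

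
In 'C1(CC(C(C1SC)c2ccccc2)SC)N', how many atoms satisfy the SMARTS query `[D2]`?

8

Check the 16 heavy atoms by environment: 4× C (D3) → no; 1× C (D2) → match; 2× S (D2) → match; 2× C (D1) → no; 1× N (D1) → no; 1× c (aromatic, D3) → no; 5× c (aromatic, D2) → match.
Summing the matching environments: 1 + 2 + 5 = 8 matching atoms.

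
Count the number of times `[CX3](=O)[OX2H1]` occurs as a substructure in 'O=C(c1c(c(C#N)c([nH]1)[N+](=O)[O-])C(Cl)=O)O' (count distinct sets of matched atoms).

[CX3](=O)[OX2H1] is the SMARTS for a carboxylic acid: an sp2 carbon double-bonded to O and single-bonded to an -OH oxygen.
Exactly one fragment in the molecule meets all constraints, giving 1 match.

1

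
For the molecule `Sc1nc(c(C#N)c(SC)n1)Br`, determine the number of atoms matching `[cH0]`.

4

The query [cH0] means: aromatic carbon with no attached hydrogen (substituted or ring-fusion).
Check the 12 heavy atoms by environment: 2× n (aromatic, H0) → no; 4× c (aromatic, H0) → match; 1× Br (H0) → no; 1× C (H0) → no; 1× N (H0) → no; 1× S (H0) → no; 1× C (H3) → no; 1× S (H1) → no.
That gives 4 matching atoms.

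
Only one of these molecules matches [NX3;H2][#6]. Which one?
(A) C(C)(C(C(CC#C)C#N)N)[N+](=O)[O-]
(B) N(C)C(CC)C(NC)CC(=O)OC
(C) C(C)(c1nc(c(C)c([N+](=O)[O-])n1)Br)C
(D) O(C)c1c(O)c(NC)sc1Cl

[NX3;H2][#6] describes a trivalent nitrogen with two H attached to carbon (a primary amine).
(A) contains a primary amino group (-NH2), which satisfies every atom and bond constraint.
(B) has an N-methylamino group (-NHCH3) but the nitrogen bears two carbons and only one H (H1), not H2.
(C) has a nitro group (-[N+](=O)[O-]) but the nitrogen is [N+] with no H, not NX3H2.
(D) has an N-methylamino group (-NHCH3) but the nitrogen bears two carbons and only one H (H1), not H2.
So the answer is (A).

A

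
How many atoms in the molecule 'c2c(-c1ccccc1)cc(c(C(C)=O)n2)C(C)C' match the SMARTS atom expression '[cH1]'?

7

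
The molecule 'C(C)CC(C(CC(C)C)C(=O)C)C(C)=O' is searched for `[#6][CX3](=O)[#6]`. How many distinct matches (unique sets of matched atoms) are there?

2

[#6][CX3](=O)[#6] is the SMARTS for a ketone: a carbonyl carbon (no H) flanked by two carbons.
The molecule carries 2 separate instances of an acetyl/ketone group (-C(=O)CH3) meeting every constraint; each maps to a distinct set of atoms, giving 2 matches.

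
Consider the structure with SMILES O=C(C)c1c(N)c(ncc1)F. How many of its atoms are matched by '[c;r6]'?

5

The query [c;r6] means: aromatic carbon that belongs to a six-membered ring.
Check the 11 heavy atoms by environment: 1× n (aromatic, in 6-ring) → no; 5× c (aromatic, in 6-ring) → match; 1× N (acyclic) → no; 2× C (acyclic) → no; 1× O (acyclic) → no; 1× F (acyclic) → no.
That gives 5 matching atoms.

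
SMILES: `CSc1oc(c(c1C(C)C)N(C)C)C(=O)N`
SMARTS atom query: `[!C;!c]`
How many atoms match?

Check the 16 heavy atoms by environment: 1× o (aromatic) → match; 4× c (aromatic) → no; 7× C → no; 1× O → match; 2× N → match; 1× S → match.
Summing the matching environments: 1 + 1 + 2 + 1 = 5 matching atoms.

5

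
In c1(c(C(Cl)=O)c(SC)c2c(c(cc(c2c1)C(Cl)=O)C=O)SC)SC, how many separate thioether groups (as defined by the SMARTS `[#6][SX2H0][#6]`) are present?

3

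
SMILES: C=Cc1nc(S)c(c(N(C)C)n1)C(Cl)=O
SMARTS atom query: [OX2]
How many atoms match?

The query [OX2] means: aliphatic oxygen with two total connections — ether, hydroxyl, or ester single-bond O.
Check the 15 heavy atoms by environment: 2× n (aromatic, X2) → no; 4× c (aromatic, X3) → no; 3× C (X3) → no; 1× O (X1) → no; 1× Cl (X1) → no; 1× S (X2) → no; 1× N (X3) → no; 2× C (X4) → no.
No environment satisfies the query, so 0 matching atoms.

0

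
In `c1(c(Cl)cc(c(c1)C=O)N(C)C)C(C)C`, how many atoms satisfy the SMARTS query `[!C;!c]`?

The query [!C;!c] means: neither aliphatic nor aromatic carbon — same as [!#6].
Check the 15 heavy atoms by environment: 6× c (aromatic) → no; 1× Cl → match; 6× C → no; 1× O → match; 1× N → match.
Summing the matching environments: 1 + 1 + 1 = 3 matching atoms.

3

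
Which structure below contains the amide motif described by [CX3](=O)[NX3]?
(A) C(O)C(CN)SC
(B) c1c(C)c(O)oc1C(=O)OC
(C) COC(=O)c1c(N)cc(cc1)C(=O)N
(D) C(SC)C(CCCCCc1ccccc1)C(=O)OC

[CX3](=O)[NX3] describes a carbonyl carbon bonded to a trivalent nitrogen (an amide).
(A) has a primary amino group (-NH2) but the -NH2 is not attached to a carbonyl carbon.
(B) has a methyl-ester group (-C(=O)OCH3) but the carbonyl is bonded to O, not to an NX3 nitrogen.
(C) contains a primary amide (-C(=O)NH2), which satisfies every atom and bond constraint.
(D) has a methyl-ester group (-C(=O)OCH3) but the carbonyl is bonded to O, not to an NX3 nitrogen.
So the answer is (C).

C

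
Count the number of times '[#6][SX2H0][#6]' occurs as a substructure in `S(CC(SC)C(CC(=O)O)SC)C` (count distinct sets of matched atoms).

[#6][SX2H0][#6] is the SMARTS for a thioether: an aliphatic sulfur bridging two carbons with no H on the sulfur.
The molecule carries 3 separate instances of a methylthio ether (-SCH3) meeting every constraint; each maps to a distinct set of atoms, giving 3 matches.

3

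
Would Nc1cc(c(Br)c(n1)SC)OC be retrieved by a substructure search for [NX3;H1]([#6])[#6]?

No

The pattern [NX3;H1]([#6])[#6] describes a trivalent nitrogen with one H, bonded to two carbons — a secondary amine.
The closest candidate here is a primary amino group (-NH2), but the nitrogen has H2 and only one carbon neighbour. No other fragment satisfies the full query, so there is no match.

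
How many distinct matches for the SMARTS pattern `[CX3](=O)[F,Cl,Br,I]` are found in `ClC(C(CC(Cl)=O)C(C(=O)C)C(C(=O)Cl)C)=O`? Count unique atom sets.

3

[CX3](=O)[F,Cl,Br,I] is the SMARTS for an acyl halide: a carbonyl carbon bonded to a halogen.
The molecule carries 3 separate instances of an acyl chloride (-C(=O)Cl) meeting every constraint; each maps to a distinct set of atoms, giving 3 matches.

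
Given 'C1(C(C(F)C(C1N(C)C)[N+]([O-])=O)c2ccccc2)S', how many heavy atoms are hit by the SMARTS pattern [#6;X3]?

6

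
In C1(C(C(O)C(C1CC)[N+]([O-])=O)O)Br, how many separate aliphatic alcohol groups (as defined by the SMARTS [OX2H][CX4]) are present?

[OX2H][CX4] is the SMARTS for an aliphatic alcohol: a hydroxyl oxygen bound to an sp3 (X4) carbon.
The molecule carries 2 separate instances of a hydroxyl group (-OH) meeting every constraint; each maps to a distinct set of atoms, giving 2 matches.

2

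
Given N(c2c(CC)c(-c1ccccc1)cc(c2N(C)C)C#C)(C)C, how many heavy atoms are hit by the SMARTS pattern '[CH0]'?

Check the 22 heavy atoms by environment: 6× c (aromatic, H0) → no; 6× c (aromatic, H1) → no; 1× C (H0) → match; 1× C (H1) → no; 1× C (H2) → no; 5× C (H3) → no; 2× N (H0) → no.
That gives 1 matching atom.

1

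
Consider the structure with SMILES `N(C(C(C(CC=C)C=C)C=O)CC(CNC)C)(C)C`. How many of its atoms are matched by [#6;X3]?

5

The query [#6;X3] means: any carbon (aromatic or not) with three total connections.
Check the 19 heavy atoms by environment: 11× C (X4) → no; 2× N (X3) → no; 5× C (X3) → match; 1× O (X1) → no.
That gives 5 matching atoms.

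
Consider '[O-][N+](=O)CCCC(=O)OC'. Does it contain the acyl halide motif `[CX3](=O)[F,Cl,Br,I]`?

The pattern [CX3](=O)[F,Cl,Br,I] describes a carbonyl carbon bonded to a halogen — an acyl halide.
The closest candidate here is a methyl-ester group (-C(=O)OCH3), but the carbonyl is bonded to -O-C, not to a halogen. No other fragment satisfies the full query, so there is no match.

No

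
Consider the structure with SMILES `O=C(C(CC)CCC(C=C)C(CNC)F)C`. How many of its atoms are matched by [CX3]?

The query [CX3] means: C with X3: aliphatic carbon with exactly 3 total connections.
Check the 16 heavy atoms by environment: 10× C (X4) → no; 1× N (X3) → no; 3× C (X3) → match; 1× O (X1) → no; 1× F (X1) → no.
That gives 3 matching atoms.

3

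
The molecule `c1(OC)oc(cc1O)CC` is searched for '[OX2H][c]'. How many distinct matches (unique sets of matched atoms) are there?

1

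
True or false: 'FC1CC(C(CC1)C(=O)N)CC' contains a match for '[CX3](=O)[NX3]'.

The pattern [CX3](=O)[NX3] describes a carbonyl carbon bonded to a trivalent nitrogen — an amide.
The molecule carries a primary amide (-C(=O)NH2), whose atoms satisfy every constraint of the query, so the pattern matches.

True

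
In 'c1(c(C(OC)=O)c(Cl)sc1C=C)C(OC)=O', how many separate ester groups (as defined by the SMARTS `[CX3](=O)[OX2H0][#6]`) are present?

[CX3](=O)[OX2H0][#6] is the SMARTS for an ester: a carbonyl carbon bonded to an oxygen that is itself bonded to carbon (no H on that O).
The molecule carries 2 separate instances of a methyl-ester group (-C(=O)OCH3) meeting every constraint; each maps to a distinct set of atoms, giving 2 matches.

2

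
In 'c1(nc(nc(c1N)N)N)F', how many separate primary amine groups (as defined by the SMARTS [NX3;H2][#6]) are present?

3

[NX3;H2][#6] is the SMARTS for a primary amine: a trivalent nitrogen with two H attached to carbon.
The molecule carries 3 separate instances of a primary amino group (-NH2) meeting every constraint; each maps to a distinct set of atoms, giving 3 matches.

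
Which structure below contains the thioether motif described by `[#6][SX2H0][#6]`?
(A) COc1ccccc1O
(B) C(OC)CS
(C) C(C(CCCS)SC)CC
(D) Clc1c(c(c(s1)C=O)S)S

[#6][SX2H0][#6] describes an aliphatic sulfur bridging two carbons with no H on the sulfur (a thioether).
(A) has a methoxy ether (-OCH3) but the bridging atom is O, not S.
(B) has a methoxy ether (-OCH3) but the bridging atom is O, not S.
(C) contains a methylthio ether (-SCH3), which satisfies every atom and bond constraint.
(D) has a thiol (-SH) but the sulfur has H1, not H0 bridging two carbons.
So the answer is (C).

C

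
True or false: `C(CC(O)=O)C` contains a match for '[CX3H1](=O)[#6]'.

False

The pattern [CX3H1](=O)[#6] describes an sp2 carbon with one H, double-bonded to O and single-bonded to carbon — an aldehyde.
The closest candidate here is a carboxylic acid group (-C(=O)OH), but the carbonyl carbon has H0 and is bonded to O, not H1. No other fragment satisfies the full query, so there is no match.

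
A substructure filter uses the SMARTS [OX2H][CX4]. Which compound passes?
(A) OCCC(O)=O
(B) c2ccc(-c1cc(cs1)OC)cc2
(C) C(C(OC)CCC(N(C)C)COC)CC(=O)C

A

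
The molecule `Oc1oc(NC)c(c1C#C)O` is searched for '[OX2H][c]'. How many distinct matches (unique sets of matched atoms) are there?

2

[OX2H][c] is the SMARTS for a phenol: a hydroxyl oxygen attached to an aromatic carbon.
The molecule carries 2 separate instances of a hydroxyl group (-OH) meeting every constraint; each maps to a distinct set of atoms, giving 2 matches.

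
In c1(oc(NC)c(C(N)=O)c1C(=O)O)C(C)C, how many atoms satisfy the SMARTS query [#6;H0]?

6

The query [#6;H0] means: any carbon with no attached hydrogen.
Check the 16 heavy atoms by environment: 1× o (aromatic, H0) → no; 4× c (aromatic, H0) → match; 1× C (H1) → no; 3× C (H3) → no; 2× C (H0) → match; 2× O (H0) → no; 1× O (H1) → no; 1× N (H2) → no; 1× N (H1) → no.
Summing the matching environments: 4 + 2 = 6 matching atoms.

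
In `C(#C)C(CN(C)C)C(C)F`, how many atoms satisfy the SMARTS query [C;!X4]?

2

The query [C;!X4] means: aliphatic carbon that does not have four total connections.
Check the 10 heavy atoms by environment: 6× C (X4) → no; 1× F (X1) → no; 2× C (X2) → match; 1× N (X3) → no.
That gives 2 matching atoms.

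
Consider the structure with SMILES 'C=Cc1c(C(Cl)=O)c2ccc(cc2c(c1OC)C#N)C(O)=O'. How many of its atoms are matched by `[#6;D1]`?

Check the 22 heavy atoms by environment: 7× c (aromatic, D3) → no; 3× c (aromatic, D2) → no; 2× C (D3) → no; 3× O (D1) → no; 1× Cl (D1) → no; 2× C (D2) → no; 2× C (D1) → match; 1× O (D2) → no; 1× N (D1) → no.
That gives 2 matching atoms.

2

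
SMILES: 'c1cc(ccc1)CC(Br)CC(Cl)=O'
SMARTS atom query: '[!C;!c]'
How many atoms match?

Check the 13 heavy atoms by environment: 4× C → no; 1× Br → match; 1× O → match; 1× Cl → match; 6× c (aromatic) → no.
Summing the matching environments: 1 + 1 + 1 = 3 matching atoms.

3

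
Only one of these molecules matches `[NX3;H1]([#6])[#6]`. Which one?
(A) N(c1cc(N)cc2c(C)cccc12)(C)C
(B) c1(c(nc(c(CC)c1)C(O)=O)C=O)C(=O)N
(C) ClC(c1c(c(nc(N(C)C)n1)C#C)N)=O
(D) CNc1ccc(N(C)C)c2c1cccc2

D

[NX3;H1]([#6])[#6] describes a trivalent nitrogen with one H, bonded to two carbons (a secondary amine).
(A) has a primary amino group (-NH2) but the nitrogen has H2 and only one carbon neighbour.
(B) has a primary amide (-C(=O)NH2) but the -C(=O)NH2 nitrogen has H2, not H1.
(C) has a dimethylamino group (-N(CH3)2) but the nitrogen has H0, not H1.
(D) contains an N-methylamino group (-NHCH3), which satisfies every atom and bond constraint.
So the answer is (D).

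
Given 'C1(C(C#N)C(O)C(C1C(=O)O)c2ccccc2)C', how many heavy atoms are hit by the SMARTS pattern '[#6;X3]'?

7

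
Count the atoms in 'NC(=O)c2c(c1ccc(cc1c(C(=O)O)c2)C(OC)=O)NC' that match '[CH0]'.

3

The query [CH0] means: aliphatic carbon with no attached hydrogen.
Check the 22 heavy atoms by environment: 6× c (aromatic, H0) → no; 4× c (aromatic, H1) → no; 3× C (H0) → match; 4× O (H0) → no; 1× O (H1) → no; 1× N (H1) → no; 2× C (H3) → no; 1× N (H2) → no.
That gives 3 matching atoms.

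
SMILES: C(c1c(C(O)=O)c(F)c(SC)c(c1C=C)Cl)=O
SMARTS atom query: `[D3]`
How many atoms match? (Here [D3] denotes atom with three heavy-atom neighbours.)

Check the 17 heavy atoms by environment: 6× c (aromatic, D3) → match; 2× C (D2) → no; 3× O (D1) → no; 1× Cl (D1) → no; 2× C (D1) → no; 1× S (D2) → no; 1× C (D3) → match; 1× F (D1) → no.
Summing the matching environments: 6 + 1 = 7 matching atoms.

7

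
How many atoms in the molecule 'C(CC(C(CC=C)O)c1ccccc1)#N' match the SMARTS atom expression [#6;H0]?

2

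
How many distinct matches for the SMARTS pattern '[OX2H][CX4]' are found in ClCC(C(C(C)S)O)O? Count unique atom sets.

2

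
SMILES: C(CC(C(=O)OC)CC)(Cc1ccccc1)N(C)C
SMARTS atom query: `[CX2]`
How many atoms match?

0

The query [CX2] means: C with X2: aliphatic carbon with exactly 2 total connections.
Check the 19 heavy atoms by environment: 9× C (X4) → no; 6× c (aromatic, X3) → no; 1× N (X3) → no; 1× C (X3) → no; 1× O (X1) → no; 1× O (X2) → no.
No environment satisfies the query, so 0 matching atoms.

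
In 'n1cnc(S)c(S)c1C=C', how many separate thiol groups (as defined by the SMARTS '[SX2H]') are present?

2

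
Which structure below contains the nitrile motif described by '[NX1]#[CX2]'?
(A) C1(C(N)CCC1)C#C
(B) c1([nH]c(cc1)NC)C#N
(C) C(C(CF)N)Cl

B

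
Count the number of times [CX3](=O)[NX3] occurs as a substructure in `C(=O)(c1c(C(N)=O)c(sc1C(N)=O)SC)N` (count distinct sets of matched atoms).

[CX3](=O)[NX3] is the SMARTS for an amide: a carbonyl carbon bonded to a trivalent nitrogen.
The molecule carries 3 separate instances of a primary amide (-C(=O)NH2) meeting every constraint; each maps to a distinct set of atoms, giving 3 matches.

3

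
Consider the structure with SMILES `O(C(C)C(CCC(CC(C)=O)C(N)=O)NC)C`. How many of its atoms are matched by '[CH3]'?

Check the 17 heavy atoms by environment: 3× C (H2) → no; 3× C (H1) → no; 4× C (H3) → match; 2× C (H0) → no; 3× O (H0) → no; 1× N (H1) → no; 1× N (H2) → no.
That gives 4 matching atoms.

4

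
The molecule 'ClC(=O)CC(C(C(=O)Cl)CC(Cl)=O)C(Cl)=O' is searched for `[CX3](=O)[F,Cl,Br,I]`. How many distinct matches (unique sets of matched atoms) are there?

4

[CX3](=O)[F,Cl,Br,I] is the SMARTS for an acyl halide: a carbonyl carbon bonded to a halogen.
The molecule carries 4 separate instances of an acyl chloride (-C(=O)Cl) meeting every constraint; each maps to a distinct set of atoms, giving 4 matches.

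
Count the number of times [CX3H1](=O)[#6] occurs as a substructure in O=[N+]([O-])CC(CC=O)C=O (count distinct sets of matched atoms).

2

[CX3H1](=O)[#6] is the SMARTS for an aldehyde: an sp2 carbon with one H, double-bonded to O and single-bonded to carbon.
The molecule carries 2 separate instances of an aldehyde (-CHO) meeting every constraint; each maps to a distinct set of atoms, giving 2 matches.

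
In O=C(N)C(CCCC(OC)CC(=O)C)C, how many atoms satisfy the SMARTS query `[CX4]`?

9

The query [CX4] means: C with X4: aliphatic carbon with exactly 4 total connections (bonds + H).
Check the 15 heavy atoms by environment: 9× C (X4) → match; 2× C (X3) → no; 2× O (X1) → no; 1× N (X3) → no; 1× O (X2) → no.
That gives 9 matching atoms.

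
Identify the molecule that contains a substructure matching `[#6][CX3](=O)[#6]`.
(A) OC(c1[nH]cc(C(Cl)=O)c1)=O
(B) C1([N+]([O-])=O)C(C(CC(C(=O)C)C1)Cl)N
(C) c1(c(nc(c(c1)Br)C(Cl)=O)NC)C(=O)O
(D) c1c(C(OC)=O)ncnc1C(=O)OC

[#6][CX3](=O)[#6] describes a carbonyl carbon (no H) flanked by two carbons (a ketone).
(A) has a carboxylic acid group (-C(=O)OH) but one neighbour of the carbonyl carbon is O, not C.
(B) contains an acetyl/ketone group (-C(=O)CH3), which satisfies every atom and bond constraint.
(C) has a carboxylic acid group (-C(=O)OH) but one neighbour of the carbonyl carbon is O, not C.
(D) has a methyl-ester group (-C(=O)OCH3) but one neighbour of the carbonyl carbon is O, not C.
So the answer is (B).

B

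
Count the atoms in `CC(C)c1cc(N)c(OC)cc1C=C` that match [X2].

Check the 14 heavy atoms by environment: 6× c (aromatic, X3) → no; 1× N (X3) → no; 2× C (X3) → no; 1× O (X2) → match; 4× C (X4) → no.
That gives 1 matching atom.

1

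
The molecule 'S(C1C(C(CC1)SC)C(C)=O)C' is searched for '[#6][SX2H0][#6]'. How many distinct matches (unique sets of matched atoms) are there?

2

[#6][SX2H0][#6] is the SMARTS for a thioether: an aliphatic sulfur bridging two carbons with no H on the sulfur.
The molecule carries 2 separate instances of a methylthio ether (-SCH3) meeting every constraint; each maps to a distinct set of atoms, giving 2 matches.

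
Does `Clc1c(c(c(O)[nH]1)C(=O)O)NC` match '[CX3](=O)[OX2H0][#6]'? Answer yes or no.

The pattern [CX3](=O)[OX2H0][#6] describes a carbonyl carbon bonded to an oxygen that is itself bonded to carbon (no H on that O) — an ester.
The closest candidate here is a carboxylic acid group (-C(=O)OH), but the singly-bonded O carries H (OX2H1, not H0). No other fragment satisfies the full query, so there is no match.

No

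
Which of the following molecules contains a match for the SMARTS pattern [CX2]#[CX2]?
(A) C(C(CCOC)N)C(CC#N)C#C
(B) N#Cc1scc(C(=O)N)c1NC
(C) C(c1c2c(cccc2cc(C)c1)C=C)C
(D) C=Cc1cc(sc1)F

[CX2]#[CX2] describes a carbon-carbon triple bond (an alkyne).
(A) contains an ethynyl group (-C#CH), which satisfies every atom and bond constraint.
(B) has a nitrile (-C#N) but the triple bond is C#N, not C#C.
(C) has a vinyl group (-CH=CH2) but the C=C is a double bond; both carbons are CX3, not CX2.
(D) has a vinyl group (-CH=CH2) but the C=C is a double bond; both carbons are CX3, not CX2.
So the answer is (A).

A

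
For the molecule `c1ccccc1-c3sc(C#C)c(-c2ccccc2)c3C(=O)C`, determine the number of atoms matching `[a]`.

17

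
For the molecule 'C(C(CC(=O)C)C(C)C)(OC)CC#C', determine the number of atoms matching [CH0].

2

The query [CH0] means: aliphatic carbon with no attached hydrogen.
Check the 14 heavy atoms by environment: 2× C (H2) → no; 4× C (H1) → no; 2× O (H0) → no; 4× C (H3) → no; 2× C (H0) → match.
That gives 2 matching atoms.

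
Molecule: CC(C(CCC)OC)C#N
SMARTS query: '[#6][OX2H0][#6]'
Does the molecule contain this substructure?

Yes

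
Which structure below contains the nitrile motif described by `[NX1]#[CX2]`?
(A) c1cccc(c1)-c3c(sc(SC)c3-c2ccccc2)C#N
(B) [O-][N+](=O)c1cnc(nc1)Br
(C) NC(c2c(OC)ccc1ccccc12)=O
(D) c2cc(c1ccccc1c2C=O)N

A

[NX1]#[CX2] describes a nitrogen triple-bonded to a two-connected carbon (a nitrile).
(A) contains a nitrile (-C#N), which satisfies every atom and bond constraint.
(B) has a nitro group (-[N+](=O)[O-]) but there is no C#N triple bond.
(C) has a primary amide (-C(=O)NH2) but the nitrogen is NX3, not NX1.
(D) has a primary amino group (-NH2) but the nitrogen is NX3 (three connections), not NX1 triple-bonded.
So the answer is (A).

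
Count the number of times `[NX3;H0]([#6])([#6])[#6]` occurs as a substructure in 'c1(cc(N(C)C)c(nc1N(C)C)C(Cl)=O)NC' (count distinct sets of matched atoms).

[NX3;H0]([#6])([#6])[#6] is the SMARTS for a tertiary amine: a trivalent nitrogen with no H, bonded to three carbons.
The molecule carries 2 separate instances of a dimethylamino group (-N(CH3)2) meeting every constraint; each maps to a distinct set of atoms, giving 2 matches.

2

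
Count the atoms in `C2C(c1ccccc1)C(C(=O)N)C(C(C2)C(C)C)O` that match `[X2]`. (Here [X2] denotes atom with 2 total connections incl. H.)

The query [X2] means: any atom with exactly two total connections (bonds + H).
Check the 19 heavy atoms by environment: 9× C (X4) → no; 1× O (X2) → match; 6× c (aromatic, X3) → no; 1× C (X3) → no; 1× O (X1) → no; 1× N (X3) → no.
That gives 1 matching atom.

1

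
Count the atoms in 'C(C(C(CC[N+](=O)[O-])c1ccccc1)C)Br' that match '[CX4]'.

6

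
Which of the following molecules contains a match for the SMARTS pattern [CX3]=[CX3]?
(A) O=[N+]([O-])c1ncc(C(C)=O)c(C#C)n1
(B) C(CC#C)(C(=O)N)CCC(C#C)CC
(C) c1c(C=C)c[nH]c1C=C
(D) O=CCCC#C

C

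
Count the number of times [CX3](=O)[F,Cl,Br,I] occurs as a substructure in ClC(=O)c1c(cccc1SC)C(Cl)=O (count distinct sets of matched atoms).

2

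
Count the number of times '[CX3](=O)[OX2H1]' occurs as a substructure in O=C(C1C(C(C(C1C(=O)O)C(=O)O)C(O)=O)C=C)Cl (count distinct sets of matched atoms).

3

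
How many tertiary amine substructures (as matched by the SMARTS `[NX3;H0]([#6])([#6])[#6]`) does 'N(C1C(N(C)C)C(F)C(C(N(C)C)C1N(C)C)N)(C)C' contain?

4

[NX3;H0]([#6])([#6])[#6] is the SMARTS for a tertiary amine: a trivalent nitrogen with no H, bonded to three carbons.
The molecule carries 4 separate instances of a dimethylamino group (-N(CH3)2) meeting every constraint; each maps to a distinct set of atoms, giving 4 matches.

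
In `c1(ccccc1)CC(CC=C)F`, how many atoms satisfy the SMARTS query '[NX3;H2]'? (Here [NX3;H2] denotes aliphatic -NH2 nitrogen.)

0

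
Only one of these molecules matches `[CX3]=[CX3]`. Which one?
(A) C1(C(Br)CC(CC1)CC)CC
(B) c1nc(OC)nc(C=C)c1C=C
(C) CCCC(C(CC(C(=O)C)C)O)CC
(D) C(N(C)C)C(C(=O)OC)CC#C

[CX3]=[CX3] describes a non-aromatic C=C double bond between two sp2 carbons (an alkene).
(A) has an ethyl group (-CH2CH3) but its C-C bond is a single bond between CX4 carbons, not CX3=CX3.
(B) contains a vinyl group (-CH=CH2), which satisfies every atom and bond constraint.
(C) has an ethyl group (-CH2CH3) but its C-C bond is a single bond between CX4 carbons, not CX3=CX3.
(D) has an ethynyl group (-C#CH) but the C-C bond is a triple bond, not a double bond.
So the answer is (B).

B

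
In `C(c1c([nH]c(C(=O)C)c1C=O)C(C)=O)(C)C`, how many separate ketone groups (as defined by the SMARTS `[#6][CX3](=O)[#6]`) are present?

[#6][CX3](=O)[#6] is the SMARTS for a ketone: a carbonyl carbon (no H) flanked by two carbons.
The molecule carries 2 separate instances of an acetyl/ketone group (-C(=O)CH3) meeting every constraint; each maps to a distinct set of atoms, giving 2 matches.

2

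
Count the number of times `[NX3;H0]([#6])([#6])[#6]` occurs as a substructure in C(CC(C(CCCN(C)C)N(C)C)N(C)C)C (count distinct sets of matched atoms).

3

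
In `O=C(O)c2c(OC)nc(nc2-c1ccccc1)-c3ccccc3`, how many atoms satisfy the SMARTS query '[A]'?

5

The query [A] means: A matches any aliphatic (non-aromatic) heavy atom.
Check the 23 heavy atoms by environment: 2× n (aromatic) → no; 16× c (aromatic) → no; 2× C → match; 3× O → match.
Summing the matching environments: 2 + 3 = 5 matching atoms.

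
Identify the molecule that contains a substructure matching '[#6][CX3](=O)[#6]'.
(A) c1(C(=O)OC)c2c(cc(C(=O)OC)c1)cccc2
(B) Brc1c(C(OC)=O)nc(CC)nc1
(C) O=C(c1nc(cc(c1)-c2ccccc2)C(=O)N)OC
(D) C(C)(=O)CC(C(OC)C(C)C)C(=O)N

[#6][CX3](=O)[#6] describes a carbonyl carbon (no H) flanked by two carbons (a ketone).
(A) has a methyl-ester group (-C(=O)OCH3) but one neighbour of the carbonyl carbon is O, not C.
(B) has a methyl-ester group (-C(=O)OCH3) but one neighbour of the carbonyl carbon is O, not C.
(C) has a primary amide (-C(=O)NH2) but one neighbour of the carbonyl carbon is N, not C.
(D) contains an acetyl/ketone group (-C(=O)CH3), which satisfies every atom and bond constraint.
So the answer is (D).

D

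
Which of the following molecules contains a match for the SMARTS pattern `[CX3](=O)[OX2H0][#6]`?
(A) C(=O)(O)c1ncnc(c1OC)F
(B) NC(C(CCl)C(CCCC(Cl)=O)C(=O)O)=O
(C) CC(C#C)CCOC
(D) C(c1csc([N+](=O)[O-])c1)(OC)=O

D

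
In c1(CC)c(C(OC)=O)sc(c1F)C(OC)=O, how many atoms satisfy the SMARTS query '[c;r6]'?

The query [c;r6] means: aromatic carbon that belongs to a six-membered ring.
Check the 16 heavy atoms by environment: 1× s (aromatic, in 5-ring) → no; 4× c (aromatic, in 5-ring) → no; 6× C (acyclic) → no; 4× O (acyclic) → no; 1× F (acyclic) → no.
No environment satisfies the query, so 0 matching atoms.

0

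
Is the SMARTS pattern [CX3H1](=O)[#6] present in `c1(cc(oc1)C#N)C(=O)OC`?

No

The pattern [CX3H1](=O)[#6] describes an sp2 carbon with one H, double-bonded to O and single-bonded to carbon — an aldehyde.
The closest candidate here is a methyl-ester group (-C(=O)OCH3), but the carbonyl carbon has H0, not H1. No other fragment satisfies the full query, so there is no match.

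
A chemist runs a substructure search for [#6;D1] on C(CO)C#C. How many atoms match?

1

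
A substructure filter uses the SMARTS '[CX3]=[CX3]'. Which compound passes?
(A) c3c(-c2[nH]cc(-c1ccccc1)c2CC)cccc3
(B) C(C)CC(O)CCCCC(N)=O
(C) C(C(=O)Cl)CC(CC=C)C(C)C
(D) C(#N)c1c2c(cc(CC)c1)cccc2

[CX3]=[CX3] describes a non-aromatic C=C double bond between two sp2 carbons (an alkene).
(A) has an ethyl group (-CH2CH3) but its C-C bond is a single bond between CX4 carbons, not CX3=CX3.
(B) has an ethyl group (-CH2CH3) but its C-C bond is a single bond between CX4 carbons, not CX3=CX3.
(C) contains a vinyl group (-CH=CH2), which satisfies every atom and bond constraint.
(D) has an ethyl group (-CH2CH3) but its C-C bond is a single bond between CX4 carbons, not CX3=CX3.
So the answer is (C).

C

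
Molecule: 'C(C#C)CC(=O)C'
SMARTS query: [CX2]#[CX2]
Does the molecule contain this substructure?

The pattern [CX2]#[CX2] describes a carbon-carbon triple bond — an alkyne.
The molecule carries an ethynyl group (-C#CH), whose atoms satisfy every constraint of the query, so the pattern matches.

Yes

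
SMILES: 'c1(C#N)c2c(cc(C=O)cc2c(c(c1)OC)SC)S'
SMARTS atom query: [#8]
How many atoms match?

2

The query [#8] means: #8 matches any oxygen atom.
Check the 19 heavy atoms by environment: 10× c (aromatic) → no; 4× C → no; 2× O → match; 2× S → no; 1× N → no.
That gives 2 matching atoms.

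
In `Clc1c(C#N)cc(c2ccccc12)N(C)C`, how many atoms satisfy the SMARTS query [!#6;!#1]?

3

Check the 16 heavy atoms by environment: 10× c (aromatic) → no; 1× Cl → match; 3× C → no; 2× N → match.
Summing the matching environments: 1 + 2 = 3 matching atoms.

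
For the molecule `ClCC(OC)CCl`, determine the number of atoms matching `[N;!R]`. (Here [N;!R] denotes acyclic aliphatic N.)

0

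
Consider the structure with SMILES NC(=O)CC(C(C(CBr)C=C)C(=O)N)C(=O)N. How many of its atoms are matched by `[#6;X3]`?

5

The query [#6;X3] means: any carbon (aromatic or not) with three total connections.
Check the 17 heavy atoms by environment: 5× C (X4) → no; 5× C (X3) → match; 3× O (X1) → no; 3× N (X3) → no; 1× Br (X1) → no.
That gives 5 matching atoms.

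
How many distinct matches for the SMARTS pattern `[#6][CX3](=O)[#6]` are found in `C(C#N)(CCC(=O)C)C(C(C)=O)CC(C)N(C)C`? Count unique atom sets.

2

[#6][CX3](=O)[#6] is the SMARTS for a ketone: a carbonyl carbon (no H) flanked by two carbons.
The molecule carries 2 separate instances of an acetyl/ketone group (-C(=O)CH3) meeting every constraint; each maps to a distinct set of atoms, giving 2 matches.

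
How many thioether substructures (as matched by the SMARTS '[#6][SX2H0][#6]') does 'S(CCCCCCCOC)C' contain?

1

[#6][SX2H0][#6] is the SMARTS for a thioether: an aliphatic sulfur bridging two carbons with no H on the sulfur.
Exactly one fragment in the molecule meets all constraints, giving 1 match.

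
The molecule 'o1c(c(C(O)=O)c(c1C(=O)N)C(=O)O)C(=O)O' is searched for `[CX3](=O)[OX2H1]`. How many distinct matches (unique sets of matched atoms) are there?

3

[CX3](=O)[OX2H1] is the SMARTS for a carboxylic acid: an sp2 carbon double-bonded to O and single-bonded to an -OH oxygen.
The molecule carries 3 separate instances of a carboxylic acid group (-C(=O)OH) meeting every constraint; each maps to a distinct set of atoms, giving 3 matches.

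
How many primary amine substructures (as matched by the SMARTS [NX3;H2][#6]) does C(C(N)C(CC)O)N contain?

2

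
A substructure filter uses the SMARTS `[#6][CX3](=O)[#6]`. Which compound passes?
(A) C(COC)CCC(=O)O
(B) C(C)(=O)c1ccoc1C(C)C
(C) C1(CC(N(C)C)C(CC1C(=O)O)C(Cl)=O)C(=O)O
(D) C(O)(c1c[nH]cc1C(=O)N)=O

B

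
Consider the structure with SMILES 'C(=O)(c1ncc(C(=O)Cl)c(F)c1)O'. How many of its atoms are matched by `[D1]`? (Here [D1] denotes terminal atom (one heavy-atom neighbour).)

The query [D1] means: atom with exactly one heavy-atom neighbour (degree 1).
Check the 13 heavy atoms by environment: 1× n (aromatic, D2) → no; 3× c (aromatic, D3) → no; 2× c (aromatic, D2) → no; 2× C (D3) → no; 3× O (D1) → match; 1× F (D1) → match; 1× Cl (D1) → match.
Summing the matching environments: 3 + 1 + 1 = 5 matching atoms.

5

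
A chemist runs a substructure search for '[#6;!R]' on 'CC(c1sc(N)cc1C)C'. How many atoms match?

4

Check the 10 heavy atoms by environment: 1× s (aromatic, in 5-ring) → no; 4× c (aromatic, in 5-ring) → no; 4× C (acyclic) → match; 1× N (acyclic) → no.
That gives 4 matching atoms.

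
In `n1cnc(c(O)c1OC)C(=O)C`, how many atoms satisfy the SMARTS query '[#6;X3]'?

The query [#6;X3] means: any carbon (aromatic or not) with three total connections.
Check the 12 heavy atoms by environment: 2× n (aromatic, X2) → no; 4× c (aromatic, X3) → match; 1× C (X3) → match; 1× O (X1) → no; 2× C (X4) → no; 2× O (X2) → no.
Summing the matching environments: 4 + 1 = 5 matching atoms.

5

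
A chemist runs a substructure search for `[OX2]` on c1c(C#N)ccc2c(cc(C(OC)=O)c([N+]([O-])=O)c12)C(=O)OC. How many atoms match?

2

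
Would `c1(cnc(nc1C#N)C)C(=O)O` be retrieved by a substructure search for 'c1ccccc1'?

No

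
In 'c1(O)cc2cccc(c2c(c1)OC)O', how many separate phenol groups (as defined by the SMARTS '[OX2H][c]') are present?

[OX2H][c] is the SMARTS for a phenol: a hydroxyl oxygen attached to an aromatic carbon.
The molecule carries 2 separate instances of a hydroxyl group (-OH) meeting every constraint; each maps to a distinct set of atoms, giving 2 matches.

2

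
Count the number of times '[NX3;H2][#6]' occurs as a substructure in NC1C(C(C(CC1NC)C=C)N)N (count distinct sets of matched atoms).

[NX3;H2][#6] is the SMARTS for a primary amine: a trivalent nitrogen with two H attached to carbon.
The molecule carries 3 separate instances of a primary amino group (-NH2) meeting every constraint; each maps to a distinct set of atoms, giving 3 matches.

3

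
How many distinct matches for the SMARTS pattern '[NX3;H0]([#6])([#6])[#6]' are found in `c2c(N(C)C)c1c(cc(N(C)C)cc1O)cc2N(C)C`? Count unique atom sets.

[NX3;H0]([#6])([#6])[#6] is the SMARTS for a tertiary amine: a trivalent nitrogen with no H, bonded to three carbons.
The molecule carries 3 separate instances of a dimethylamino group (-N(CH3)2) meeting every constraint; each maps to a distinct set of atoms, giving 3 matches.

3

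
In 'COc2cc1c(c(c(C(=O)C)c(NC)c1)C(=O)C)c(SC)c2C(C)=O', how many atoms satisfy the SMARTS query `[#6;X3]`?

Check the 25 heavy atoms by environment: 10× c (aromatic, X3) → match; 1× N (X3) → no; 6× C (X4) → no; 1× S (X2) → no; 3× C (X3) → match; 3× O (X1) → no; 1× O (X2) → no.
Summing the matching environments: 10 + 3 = 13 matching atoms.

13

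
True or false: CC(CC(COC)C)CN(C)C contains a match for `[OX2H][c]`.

False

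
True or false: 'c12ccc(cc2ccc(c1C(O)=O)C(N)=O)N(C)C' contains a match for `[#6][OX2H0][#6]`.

False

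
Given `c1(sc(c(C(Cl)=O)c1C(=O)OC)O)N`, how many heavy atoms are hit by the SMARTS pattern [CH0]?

The query [CH0] means: aliphatic carbon with no attached hydrogen.
Check the 14 heavy atoms by environment: 1× s (aromatic, H0) → no; 4× c (aromatic, H0) → no; 2× C (H0) → match; 3× O (H0) → no; 1× C (H3) → no; 1× O (H1) → no; 1× N (H2) → no; 1× Cl (H0) → no.
That gives 2 matching atoms.

2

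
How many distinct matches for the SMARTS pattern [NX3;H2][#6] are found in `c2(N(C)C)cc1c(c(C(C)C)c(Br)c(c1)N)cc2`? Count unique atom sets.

1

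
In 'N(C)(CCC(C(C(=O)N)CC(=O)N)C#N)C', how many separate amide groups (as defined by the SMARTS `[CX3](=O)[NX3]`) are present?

2

[CX3](=O)[NX3] is the SMARTS for an amide: a carbonyl carbon bonded to a trivalent nitrogen.
The molecule carries 2 separate instances of a primary amide (-C(=O)NH2) meeting every constraint; each maps to a distinct set of atoms, giving 2 matches.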